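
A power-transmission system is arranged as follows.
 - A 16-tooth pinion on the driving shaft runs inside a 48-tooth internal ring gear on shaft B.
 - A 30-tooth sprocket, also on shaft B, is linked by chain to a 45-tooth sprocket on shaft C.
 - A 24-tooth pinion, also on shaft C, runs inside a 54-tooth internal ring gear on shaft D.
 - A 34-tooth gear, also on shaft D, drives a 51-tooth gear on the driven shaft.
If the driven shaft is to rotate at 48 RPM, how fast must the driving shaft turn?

729 RPM

Overall ratio R = 3 × 1.5 × 2.25 × 1.5 = 15.188.
Required input speed = output speed × R = 48 × 15.188 = 729 RPM.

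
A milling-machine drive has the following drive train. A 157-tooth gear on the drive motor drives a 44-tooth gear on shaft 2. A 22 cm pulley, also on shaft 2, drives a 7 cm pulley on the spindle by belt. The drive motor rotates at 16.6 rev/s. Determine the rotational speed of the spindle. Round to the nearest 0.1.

gear mesh 44/157 = 0.28025 → 16.6/0.28025 = 59.232 rev/s
belt 7/22 = 0.31818 → 59.232/0.31818 = 186.16 rev/s

186.2 rev/s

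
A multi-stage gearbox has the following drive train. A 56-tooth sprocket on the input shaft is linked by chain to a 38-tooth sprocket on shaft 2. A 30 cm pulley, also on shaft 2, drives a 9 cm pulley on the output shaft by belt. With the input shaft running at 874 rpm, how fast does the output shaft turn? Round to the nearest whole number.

chain 38/56 = 0.67857 → 874/0.67857 = 1288 rpm
belt 9/30 = 0.3 → 1288/0.3 = 4293.3 rpm

4293 rpm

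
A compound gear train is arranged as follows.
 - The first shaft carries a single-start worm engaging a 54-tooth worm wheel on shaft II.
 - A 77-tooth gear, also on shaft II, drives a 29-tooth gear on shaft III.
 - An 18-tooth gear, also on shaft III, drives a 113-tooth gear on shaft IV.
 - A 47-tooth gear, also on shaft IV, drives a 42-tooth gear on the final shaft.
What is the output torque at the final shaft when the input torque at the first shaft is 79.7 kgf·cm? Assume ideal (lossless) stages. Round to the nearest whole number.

Worm: ratio = 54/1 = 54; torque at shaft II = 79.7 × 54 = 4303.8 kgf·cm.
Gear mesh: ratio = 29/77 = 0.37662; torque at shaft III = 4303.8 × 0.37662 = 1620.9 kgf·cm.
Gear mesh: ratio = 113/18 = 6.2778; torque at shaft IV = 1620.9 × 6.2778 = 10176 kgf·cm.
Gear mesh: ratio = 42/47 = 0.89362; torque at the final shaft = 10176 × 0.89362 = 9093.2 kgf·cm.

9093 kgf·cm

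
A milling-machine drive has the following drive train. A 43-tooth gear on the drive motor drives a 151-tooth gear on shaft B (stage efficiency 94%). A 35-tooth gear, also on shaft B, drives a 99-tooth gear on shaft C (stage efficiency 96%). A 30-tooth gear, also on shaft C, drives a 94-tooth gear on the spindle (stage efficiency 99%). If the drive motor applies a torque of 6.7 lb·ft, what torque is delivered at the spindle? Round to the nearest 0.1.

186.3 lb·ft

gear mesh 151/43 = 3.5116 → τ = 6.7·3.5116·0.94 = 22.116 lb·ft
gear mesh 99/35 = 2.8286 → τ = 22.116·2.8286·0.96 = 60.055 lb·ft
gear mesh 94/30 = 3.1333 → τ = 60.055·3.1333·0.99 = 186.29 lb·ft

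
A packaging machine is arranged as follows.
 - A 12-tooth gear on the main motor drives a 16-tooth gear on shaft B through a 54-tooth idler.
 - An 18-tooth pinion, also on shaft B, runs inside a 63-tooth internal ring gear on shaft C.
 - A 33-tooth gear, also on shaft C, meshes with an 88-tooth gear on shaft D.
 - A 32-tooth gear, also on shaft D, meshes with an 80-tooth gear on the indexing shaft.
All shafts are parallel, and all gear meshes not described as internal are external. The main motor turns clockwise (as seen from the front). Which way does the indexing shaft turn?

the main motor → shaft B: driver → idler → driven is 2 external meshes, 2 reversals → CW.
shaft B → shaft C: internal mesh, same direction → CW.
shaft C → shaft D: external mesh, 1 reversal → CCW.
shaft D → the indexing shaft: external mesh, 1 reversal → CW.
4 reversals in total — an even number — so the indexing shaft turns the same way as the main motor.

clockwise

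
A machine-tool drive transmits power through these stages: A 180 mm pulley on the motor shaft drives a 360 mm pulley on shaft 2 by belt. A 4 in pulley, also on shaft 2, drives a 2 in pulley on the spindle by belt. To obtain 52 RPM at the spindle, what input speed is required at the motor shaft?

52 RPM

Overall ratio R = 2 × 0.5 = 1.
Required input speed = output speed × R = 52 × 1 = 52 RPM.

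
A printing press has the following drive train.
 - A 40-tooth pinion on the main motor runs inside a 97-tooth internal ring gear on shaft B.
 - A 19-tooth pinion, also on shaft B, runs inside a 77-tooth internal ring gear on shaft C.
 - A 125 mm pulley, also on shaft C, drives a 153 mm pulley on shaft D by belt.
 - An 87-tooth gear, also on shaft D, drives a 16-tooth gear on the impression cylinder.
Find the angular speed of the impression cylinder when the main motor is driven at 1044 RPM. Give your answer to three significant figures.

internal gear 97/40 = 2.425 → 1044/2.425 = 430.52 RPM
internal gear 77/19 = 4.0526 → 430.52/4.0526 = 106.23 RPM
belt 153/125 = 1.224 → 106.23/1.224 = 86.79 RPM
gear mesh 16/87 = 0.18391 → 86.79/0.18391 = 471.92 RPM

472 RPM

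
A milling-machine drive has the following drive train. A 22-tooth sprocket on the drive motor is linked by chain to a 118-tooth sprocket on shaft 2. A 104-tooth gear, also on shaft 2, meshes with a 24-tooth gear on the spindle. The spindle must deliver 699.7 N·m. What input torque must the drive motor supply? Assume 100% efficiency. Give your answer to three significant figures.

565 N·m

Overall ratio R = 5.3636 × 0.23077 = 1.2378.
Input torque = output torque / R = 699.7 / 1.2378 = 565.29 N·m.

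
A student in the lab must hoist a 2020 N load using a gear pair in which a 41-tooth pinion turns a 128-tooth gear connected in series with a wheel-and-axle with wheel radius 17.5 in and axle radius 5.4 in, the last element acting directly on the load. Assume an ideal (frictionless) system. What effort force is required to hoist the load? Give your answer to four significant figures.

199.7 N

Gear pair MA = 128/41 = 3.122.
Wheel-and-axle MA = R/r = 17.5/5.4 = 3.2407.
Combined ideal MA = 3.122 × 3.2407 = 10.117.
Effort = load / MA = 2020 / 10.117 = 199.66 N.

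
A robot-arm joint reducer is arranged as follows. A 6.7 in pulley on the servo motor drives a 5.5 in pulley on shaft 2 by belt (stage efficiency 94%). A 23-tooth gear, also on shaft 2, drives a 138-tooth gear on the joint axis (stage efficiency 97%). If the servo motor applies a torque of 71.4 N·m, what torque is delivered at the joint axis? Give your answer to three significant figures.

belt 5.5/6.7 = 0.8209 → τ = 71.4·0.8209·0.94 = 55.095 N·m
gear mesh 138/23 = 6 → τ = 55.095·6·0.97 = 320.65 N·m

321 N·m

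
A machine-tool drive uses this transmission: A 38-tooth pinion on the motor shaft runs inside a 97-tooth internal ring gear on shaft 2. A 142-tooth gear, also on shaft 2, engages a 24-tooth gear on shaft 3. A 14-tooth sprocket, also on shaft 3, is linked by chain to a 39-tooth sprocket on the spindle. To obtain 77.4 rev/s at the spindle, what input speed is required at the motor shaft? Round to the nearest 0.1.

93.0 rev/s

Overall ratio R = 2.5526 × 0.16901 × 2.7857 = 1.2018.
Required input speed = output speed × R = 77.4 × 1.2018 = 93.023 rev/s.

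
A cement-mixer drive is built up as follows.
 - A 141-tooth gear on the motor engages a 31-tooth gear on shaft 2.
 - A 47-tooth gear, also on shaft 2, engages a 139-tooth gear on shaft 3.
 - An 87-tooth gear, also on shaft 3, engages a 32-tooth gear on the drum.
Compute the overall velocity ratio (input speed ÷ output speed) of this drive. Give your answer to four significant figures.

Each stage contributes driven/driver: gear mesh 31/141 = 0.21986, gear mesh 139/47 = 2.9574, gear mesh 32/87 = 0.36782.
Overall: 0.21986 × 2.9574 × 0.36782 = 0.23916.

0.2392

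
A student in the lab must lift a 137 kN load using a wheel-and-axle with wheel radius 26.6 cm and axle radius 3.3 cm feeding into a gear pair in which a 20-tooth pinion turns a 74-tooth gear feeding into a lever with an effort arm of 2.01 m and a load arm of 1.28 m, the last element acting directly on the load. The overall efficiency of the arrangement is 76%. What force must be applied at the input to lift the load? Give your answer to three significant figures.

3.85 kN

Wheel-and-axle MA = R/r = 26.6/3.3 = 8.0606.
Gear pair MA = 74/20 = 3.7.
Lever MA = effort arm / load arm = 2.01/1.28 = 1.5703.
Combined ideal MA = 8.0606 × 3.7 × 1.5703 = 46.833.
Actual MA = 46.833 × 0.76 = 35.593.
Effort = load / actual MA = 137 / 35.593 = 3.849 kN.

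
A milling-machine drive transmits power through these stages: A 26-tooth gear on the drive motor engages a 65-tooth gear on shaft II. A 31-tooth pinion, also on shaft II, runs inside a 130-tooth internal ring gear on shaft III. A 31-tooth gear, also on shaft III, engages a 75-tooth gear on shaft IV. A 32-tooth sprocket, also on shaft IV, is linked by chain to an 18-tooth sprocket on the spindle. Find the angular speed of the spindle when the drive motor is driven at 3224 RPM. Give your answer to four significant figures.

226.0 RPM

the drive motor → shaft II (gear mesh, 65/26): 3224 ÷ 2.5 = 1289.6 RPM
shaft II → shaft III (internal gear, 130/31): 1289.6 ÷ 4.1935 = 307.52 RPM
shaft III → shaft IV (gear mesh, 75/31): 307.52 ÷ 2.4194 = 127.11 RPM
shaft IV → the spindle (chain, 18/32): 127.11 ÷ 0.5625 = 225.97 RPM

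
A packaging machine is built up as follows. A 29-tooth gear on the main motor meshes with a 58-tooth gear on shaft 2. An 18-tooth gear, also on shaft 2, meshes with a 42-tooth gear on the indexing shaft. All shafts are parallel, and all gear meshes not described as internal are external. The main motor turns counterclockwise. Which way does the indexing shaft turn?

the main motor → shaft 2: external mesh, 1 reversal → CW.
shaft 2 → the indexing shaft: external mesh, 1 reversal → CCW.
2 reversals in total — an even number — so the indexing shaft turns the same way as the main motor.

counterclockwise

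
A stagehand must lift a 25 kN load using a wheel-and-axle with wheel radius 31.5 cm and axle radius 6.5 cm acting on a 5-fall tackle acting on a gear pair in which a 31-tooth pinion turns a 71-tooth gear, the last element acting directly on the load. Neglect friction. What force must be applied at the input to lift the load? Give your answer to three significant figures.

Wheel-and-axle MA = R/r = 31.5/6.5 = 4.8462.
Block-and-tackle MA = number of supporting rope parts = 5.
Gear pair MA = 71/31 = 2.2903.
Combined ideal MA = 4.8462 × 5 × 2.2903 = 55.496.
Effort = load / MA = 25 / 55.496 = 0.45048 kN.

0.450 kN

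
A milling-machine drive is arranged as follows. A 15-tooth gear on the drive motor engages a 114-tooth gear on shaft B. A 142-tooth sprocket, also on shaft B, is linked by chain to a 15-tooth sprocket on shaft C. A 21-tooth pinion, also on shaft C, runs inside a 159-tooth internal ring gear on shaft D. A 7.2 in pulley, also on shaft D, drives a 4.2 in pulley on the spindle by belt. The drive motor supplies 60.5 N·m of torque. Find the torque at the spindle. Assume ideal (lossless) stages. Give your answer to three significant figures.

After the gear mesh (114/15): 60.5 × 7.6 = 459.8 N·m
After the chain (15/142): 459.8 × 0.10563 = 48.57 N·m
After the internal gear (159/21): 48.57 × 7.5714 = 367.75 N·m
After the belt (4.2/7.2): 367.75 × 0.58333 = 214.52 N·m

215 N·m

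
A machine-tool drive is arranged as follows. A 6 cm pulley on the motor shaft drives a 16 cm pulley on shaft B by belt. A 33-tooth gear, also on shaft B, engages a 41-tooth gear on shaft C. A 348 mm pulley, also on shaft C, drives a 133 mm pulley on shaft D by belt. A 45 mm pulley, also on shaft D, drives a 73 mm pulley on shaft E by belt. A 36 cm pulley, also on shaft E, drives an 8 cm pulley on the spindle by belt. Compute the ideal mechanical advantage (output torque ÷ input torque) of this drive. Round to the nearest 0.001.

Each stage contributes driven/driver: belt 16/6 = 2.6667, gear mesh 41/33 = 1.2424, belt 133/348 = 0.38218, belt 73/45 = 1.6222, belt 8/36 = 0.22222.
Overall: 2.6667 × 1.2424 × 0.38218 × 1.6222 × 0.22222 = 0.45647.

0.456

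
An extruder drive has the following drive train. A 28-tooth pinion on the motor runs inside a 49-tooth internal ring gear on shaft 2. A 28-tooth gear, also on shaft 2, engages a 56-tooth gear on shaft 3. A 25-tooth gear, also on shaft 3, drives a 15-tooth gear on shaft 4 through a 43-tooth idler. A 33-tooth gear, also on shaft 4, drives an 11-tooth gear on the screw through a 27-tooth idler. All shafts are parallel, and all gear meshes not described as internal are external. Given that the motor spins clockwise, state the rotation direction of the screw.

the motor → shaft 2: internal mesh, same direction → CW.
shaft 2 → shaft 3: external mesh, 1 reversal → CCW.
shaft 3 → shaft 4: driver → idler → driven is 2 external meshes, 2 reversals → CCW.
shaft 4 → the screw: driver → idler → driven is 2 external meshes, 2 reversals → CCW.
5 reversals in total — an odd number — so the screw turns opposite to the motor.

anticlockwise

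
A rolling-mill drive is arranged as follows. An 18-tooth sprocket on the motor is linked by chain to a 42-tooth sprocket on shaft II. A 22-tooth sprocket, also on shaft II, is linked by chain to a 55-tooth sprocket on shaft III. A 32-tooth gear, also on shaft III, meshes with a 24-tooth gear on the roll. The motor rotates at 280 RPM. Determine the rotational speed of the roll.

chain 42/18 = 2.3333 → 280/2.3333 = 120 RPM
chain 55/22 = 2.5 → 120/2.5 = 48 RPM
gear mesh 24/32 = 0.75 → 48/0.75 = 64 RPM

64 RPM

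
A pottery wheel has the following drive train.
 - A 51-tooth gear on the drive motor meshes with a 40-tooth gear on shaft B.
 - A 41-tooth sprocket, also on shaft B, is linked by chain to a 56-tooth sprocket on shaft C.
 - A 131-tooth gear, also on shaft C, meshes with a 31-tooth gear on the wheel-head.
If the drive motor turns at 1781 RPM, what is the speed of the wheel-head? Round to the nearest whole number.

Gear mesh: ratio = 40/51 = 0.78431, so shaft B turns at 1781 / 0.78431 = 2270.8 RPM.
Chain: ratio = 56/41 = 1.3659, so shaft C turns at 2270.8 / 1.3659 = 1662.5 RPM.
Gear mesh: ratio = 31/131 = 0.23664, so the wheel-head turns at 1662.5 / 0.23664 = 7025.5 RPM.

7026 RPM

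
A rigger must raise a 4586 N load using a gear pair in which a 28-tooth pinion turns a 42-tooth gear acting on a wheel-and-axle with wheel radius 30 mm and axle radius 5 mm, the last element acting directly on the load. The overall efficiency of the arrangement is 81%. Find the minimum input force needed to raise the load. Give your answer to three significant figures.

Gear pair MA = 42/28 = 1.5.
Wheel-and-axle MA = R/r = 30/5 = 6.
Combined ideal MA = 1.5 × 6 = 9.
Actual MA = 9 × 0.81 = 7.29.
Effort = load / actual MA = 4586 / 7.29 = 629.08 N.

629 N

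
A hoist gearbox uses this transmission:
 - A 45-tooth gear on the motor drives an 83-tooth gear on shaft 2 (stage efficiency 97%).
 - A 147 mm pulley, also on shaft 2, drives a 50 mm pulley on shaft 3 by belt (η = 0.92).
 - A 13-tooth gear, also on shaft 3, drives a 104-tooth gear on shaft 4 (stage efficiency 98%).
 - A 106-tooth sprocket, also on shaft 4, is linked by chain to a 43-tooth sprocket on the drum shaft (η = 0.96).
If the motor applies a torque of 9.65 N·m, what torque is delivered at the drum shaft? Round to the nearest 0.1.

After the gear mesh (83/45): 9.65 × 1.8444 × 0.97 = 17.265 N·m
After the belt (50/147): 17.265 × 0.34014 × 0.92 = 5.4026 N·m
After the gear mesh (104/13): 5.4026 × 8 × 0.98 = 42.357 N·m
After the chain (43/106): 42.357 × 0.40566 × 0.96 = 16.495 N·m

16.5 N·m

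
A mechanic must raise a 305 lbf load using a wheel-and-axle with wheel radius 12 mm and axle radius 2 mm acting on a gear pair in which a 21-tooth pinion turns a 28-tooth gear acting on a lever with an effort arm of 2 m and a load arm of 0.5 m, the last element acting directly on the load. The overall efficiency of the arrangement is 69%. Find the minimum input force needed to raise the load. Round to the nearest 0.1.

13.8 lbf

Wheel-and-axle MA = R/r = 12/2 = 6.
Gear pair MA = 28/21 = 1.3333.
Lever MA = effort arm / load arm = 2/0.5 = 4.
Combined ideal MA = 6 × 1.3333 × 4 = 32.
Actual MA = 32 × 0.69 = 22.08.
Effort = load / actual MA = 305 / 22.08 = 13.813 lbf.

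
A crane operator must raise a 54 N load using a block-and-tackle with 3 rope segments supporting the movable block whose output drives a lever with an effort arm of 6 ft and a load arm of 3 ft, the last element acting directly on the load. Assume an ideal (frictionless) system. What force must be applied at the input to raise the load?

Block-and-tackle MA = number of supporting rope parts = 3.
Lever MA = effort arm / load arm = 6/3 = 2.
Combined ideal MA = 3 × 2 = 6.
Effort = load / MA = 54 / 6 = 9 N.

9 N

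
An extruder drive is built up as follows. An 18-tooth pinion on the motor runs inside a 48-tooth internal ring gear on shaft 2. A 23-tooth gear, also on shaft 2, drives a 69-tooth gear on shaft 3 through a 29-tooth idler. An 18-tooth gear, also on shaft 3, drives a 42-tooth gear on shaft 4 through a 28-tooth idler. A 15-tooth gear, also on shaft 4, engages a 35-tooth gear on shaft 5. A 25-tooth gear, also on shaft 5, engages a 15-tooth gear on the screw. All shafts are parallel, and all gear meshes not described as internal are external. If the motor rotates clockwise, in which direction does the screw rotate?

the motor → shaft 2: internal mesh, same direction → CW.
shaft 2 → shaft 3: driver → idler → driven is 2 external meshes, 2 reversals → CW.
shaft 3 → shaft 4: driver → idler → driven is 2 external meshes, 2 reversals → CW.
shaft 4 → shaft 5: external mesh, 1 reversal → CCW.
shaft 5 → the screw: external mesh, 1 reversal → CW.
6 reversals in total — an even number — so the screw turns the same way as the motor.

clockwise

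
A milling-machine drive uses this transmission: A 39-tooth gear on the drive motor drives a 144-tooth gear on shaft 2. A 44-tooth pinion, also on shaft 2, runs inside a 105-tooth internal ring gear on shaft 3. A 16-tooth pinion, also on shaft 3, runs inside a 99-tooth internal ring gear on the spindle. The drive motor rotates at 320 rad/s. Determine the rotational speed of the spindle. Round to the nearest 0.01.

Gear mesh: ratio = 144/39 = 3.6923, so shaft 2 turns at 320 / 3.6923 = 86.667 rad/s.
Internal gear: ratio = 105/44 = 2.3864, so shaft 3 turns at 86.667 / 2.3864 = 36.317 rad/s.
Internal gear: ratio = 99/16 = 6.1875, so the spindle turns at 36.317 / 6.1875 = 5.8695 rad/s.

5.87 rad/s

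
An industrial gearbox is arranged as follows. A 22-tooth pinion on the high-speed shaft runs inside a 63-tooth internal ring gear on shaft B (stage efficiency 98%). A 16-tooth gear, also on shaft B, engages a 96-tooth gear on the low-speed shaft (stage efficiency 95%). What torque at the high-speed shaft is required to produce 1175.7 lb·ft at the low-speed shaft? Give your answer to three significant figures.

73.5 lb·ft

Overall ratio R = 2.8636 × 6 = 17.182; overall efficiency η = 0.98 × 0.95 = 0.9310.
Input torque = output torque / (R × η) = 1175.7 / (17.182 × 0.9310) = 73.498 lb·ft.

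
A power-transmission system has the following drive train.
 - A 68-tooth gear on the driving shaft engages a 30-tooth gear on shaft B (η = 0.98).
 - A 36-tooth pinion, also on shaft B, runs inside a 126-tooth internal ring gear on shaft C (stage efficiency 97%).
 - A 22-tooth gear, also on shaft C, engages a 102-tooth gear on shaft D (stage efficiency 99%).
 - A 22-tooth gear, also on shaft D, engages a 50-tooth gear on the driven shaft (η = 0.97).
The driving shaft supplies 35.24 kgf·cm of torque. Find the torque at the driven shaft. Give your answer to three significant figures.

523 kgf·cm

gear mesh 30/68 = 0.44118 → τ = 35.24·0.44118·0.98 = 15.236 kgf·cm
internal gear 126/36 = 3.5 → τ = 15.236·3.5·0.97 = 51.727 kgf·cm
gear mesh 102/22 = 4.6364 → τ = 51.727·4.6364·0.99 = 237.43 kgf·cm
gear mesh 50/22 = 2.2727 → τ = 237.43·2.2727·0.97 = 523.41 kgf·cm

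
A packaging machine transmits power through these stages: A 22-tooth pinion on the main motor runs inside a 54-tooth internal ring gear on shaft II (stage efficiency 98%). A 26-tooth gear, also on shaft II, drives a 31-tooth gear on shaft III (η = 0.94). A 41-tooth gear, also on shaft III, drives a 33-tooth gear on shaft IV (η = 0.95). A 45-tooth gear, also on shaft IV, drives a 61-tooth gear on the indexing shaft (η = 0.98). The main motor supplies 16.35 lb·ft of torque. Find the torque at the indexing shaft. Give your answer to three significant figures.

internal gear 54/22 = 2.4545 → τ = 16.35·2.4545·0.98 = 39.329 lb·ft
gear mesh 31/26 = 1.1923 → τ = 39.329·1.1923·0.94 = 44.079 lb·ft
gear mesh 33/41 = 0.80488 → τ = 44.079·0.80488·0.95 = 33.704 lb·ft
gear mesh 61/45 = 1.3556 → τ = 33.704·1.3556·0.98 = 44.774 lb·ft

44.8 lb·ft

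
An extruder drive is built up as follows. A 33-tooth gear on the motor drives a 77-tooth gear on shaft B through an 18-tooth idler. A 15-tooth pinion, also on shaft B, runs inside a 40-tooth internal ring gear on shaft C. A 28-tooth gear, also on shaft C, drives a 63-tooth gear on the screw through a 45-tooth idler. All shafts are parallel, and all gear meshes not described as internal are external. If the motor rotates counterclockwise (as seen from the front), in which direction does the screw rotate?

the motor → shaft B: driver → idler → driven is 2 external meshes, 2 reversals → CCW.
shaft B → shaft C: internal mesh, same direction → CCW.
shaft C → the screw: driver → idler → driven is 2 external meshes, 2 reversals → CCW.
4 reversals in total — an even number — so the screw turns the same way as the motor.

counterclockwise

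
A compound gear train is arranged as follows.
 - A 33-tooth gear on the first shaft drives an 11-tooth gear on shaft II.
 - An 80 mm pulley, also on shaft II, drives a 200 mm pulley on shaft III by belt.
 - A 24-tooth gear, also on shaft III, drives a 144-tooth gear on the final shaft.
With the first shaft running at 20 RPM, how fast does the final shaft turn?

Gear mesh: ratio = 11/33 = 0.33333, so shaft II turns at 20 / 0.33333 = 60 RPM.
Belt: ratio = 200/80 = 2.5, so shaft III turns at 60 / 2.5 = 24 RPM.
Gear mesh: ratio = 144/24 = 6, so the final shaft turns at 24 / 6 = 4 RPM.

4 RPM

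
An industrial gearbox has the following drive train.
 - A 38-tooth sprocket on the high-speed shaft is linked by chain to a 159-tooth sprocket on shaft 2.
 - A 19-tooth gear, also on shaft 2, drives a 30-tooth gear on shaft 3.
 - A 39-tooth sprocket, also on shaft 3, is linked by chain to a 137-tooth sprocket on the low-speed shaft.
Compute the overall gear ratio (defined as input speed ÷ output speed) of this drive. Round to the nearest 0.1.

23.2

Each stage contributes driven/driver: chain 159/38 = 4.1842, gear mesh 30/19 = 1.5789, chain 137/39 = 3.5128.
Overall: 4.1842 × 1.5789 × 3.5128 = 23.208.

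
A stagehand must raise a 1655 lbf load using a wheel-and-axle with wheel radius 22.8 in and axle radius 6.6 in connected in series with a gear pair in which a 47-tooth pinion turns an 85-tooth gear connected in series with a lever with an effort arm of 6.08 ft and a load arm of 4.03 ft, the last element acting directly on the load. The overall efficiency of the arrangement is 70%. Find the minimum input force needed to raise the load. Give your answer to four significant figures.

Wheel-and-axle MA = R/r = 22.8/6.6 = 3.4545.
Gear pair MA = 85/47 = 1.8085.
Lever MA = effort arm / load arm = 6.08/4.03 = 1.5087.
Combined ideal MA = 3.4545 × 1.8085 × 1.5087 = 9.4256.
Actual MA = 9.4256 × 0.70 = 6.5979.
Effort = load / actual MA = 1655 / 6.5979 = 250.84 lbf.

250.8 lbf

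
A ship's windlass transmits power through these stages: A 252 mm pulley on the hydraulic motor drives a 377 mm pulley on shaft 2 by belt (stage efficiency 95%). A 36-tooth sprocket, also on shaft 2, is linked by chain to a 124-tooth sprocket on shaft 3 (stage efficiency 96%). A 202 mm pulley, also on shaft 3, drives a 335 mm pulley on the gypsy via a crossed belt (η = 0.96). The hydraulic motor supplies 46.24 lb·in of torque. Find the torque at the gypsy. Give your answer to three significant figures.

346 lb·in

After the belt (377/252): 46.24 × 1.496 × 0.95 = 65.718 lb·in
After the chain (124/36): 65.718 × 3.4444 × 0.96 = 217.31 lb·in
After the belt (335/202): 217.31 × 1.6584 × 0.96 = 345.97 lb·in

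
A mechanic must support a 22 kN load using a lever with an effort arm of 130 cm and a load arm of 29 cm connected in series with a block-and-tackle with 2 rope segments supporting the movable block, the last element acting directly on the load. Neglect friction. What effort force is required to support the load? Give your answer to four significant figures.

2.454 kN

Lever MA = effort arm / load arm = 130/29 = 4.4828.
Block-and-tackle MA = number of supporting rope parts = 2.
Combined ideal MA = 4.4828 × 2 = 8.9655.
Effort = load / MA = 22 / 8.9655 = 2.4538 kN.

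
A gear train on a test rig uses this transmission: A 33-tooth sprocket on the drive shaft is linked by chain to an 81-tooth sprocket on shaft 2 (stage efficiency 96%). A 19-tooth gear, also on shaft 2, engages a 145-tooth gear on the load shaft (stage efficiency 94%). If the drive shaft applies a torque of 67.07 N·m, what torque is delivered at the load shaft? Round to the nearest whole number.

1134 N·m

chain 81/33 = 2.4545 → τ = 67.07·2.4545·0.96 = 158.04 N·m
gear mesh 145/19 = 7.6316 → τ = 158.04·7.6316·0.94 = 1133.7 N·m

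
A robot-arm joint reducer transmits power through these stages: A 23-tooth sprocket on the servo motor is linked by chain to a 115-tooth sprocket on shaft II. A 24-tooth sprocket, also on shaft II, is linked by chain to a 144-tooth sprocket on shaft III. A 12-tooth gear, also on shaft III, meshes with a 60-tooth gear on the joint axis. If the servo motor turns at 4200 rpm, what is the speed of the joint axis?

chain 115/23 = 5 → 4200/5 = 840 rpm
chain 144/24 = 6 → 840/6 = 140 rpm
gear mesh 60/12 = 5 → 140/5 = 28 rpm

28 rpm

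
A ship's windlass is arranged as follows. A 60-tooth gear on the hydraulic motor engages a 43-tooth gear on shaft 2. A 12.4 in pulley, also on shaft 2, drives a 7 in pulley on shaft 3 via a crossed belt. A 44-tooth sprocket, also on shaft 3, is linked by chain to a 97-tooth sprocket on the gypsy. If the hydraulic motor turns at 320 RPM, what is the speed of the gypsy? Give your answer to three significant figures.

359 RPM

gear mesh 43/60 = 0.71667 → 320/0.71667 = 446.51 RPM
belt 7/12.4 = 0.56452 → 446.51/0.56452 = 790.96 RPM
chain 97/44 = 2.2045 → 790.96/2.2045 = 358.79 RPM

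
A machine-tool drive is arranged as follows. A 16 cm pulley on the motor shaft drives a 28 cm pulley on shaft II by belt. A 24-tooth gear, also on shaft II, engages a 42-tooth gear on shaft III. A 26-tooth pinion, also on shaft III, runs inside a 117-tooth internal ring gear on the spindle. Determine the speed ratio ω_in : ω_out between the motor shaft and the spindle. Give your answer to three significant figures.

Each stage contributes driven/driver: belt 28/16 = 1.75, gear mesh 42/24 = 1.75, internal gear 117/26 = 4.5.
Overall: 1.75 × 1.75 × 4.5 = 13.781.

13.8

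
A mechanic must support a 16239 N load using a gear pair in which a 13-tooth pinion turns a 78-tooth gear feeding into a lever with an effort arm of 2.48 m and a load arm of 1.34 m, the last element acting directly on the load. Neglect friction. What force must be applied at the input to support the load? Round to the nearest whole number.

1462 N

Gear pair MA = 78/13 = 6.
Lever MA = effort arm / load arm = 2.48/1.34 = 1.8507.
Combined ideal MA = 6 × 1.8507 = 11.104.
Effort = load / MA = 16239 / 11.104 = 1462.4 N.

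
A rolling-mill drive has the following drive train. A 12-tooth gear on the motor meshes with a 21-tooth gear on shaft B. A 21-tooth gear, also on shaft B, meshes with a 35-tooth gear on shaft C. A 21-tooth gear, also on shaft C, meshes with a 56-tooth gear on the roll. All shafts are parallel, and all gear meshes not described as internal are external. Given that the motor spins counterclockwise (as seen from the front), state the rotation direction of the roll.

the motor → shaft B: external mesh, 1 reversal → CW.
shaft B → shaft C: external mesh, 1 reversal → CCW.
shaft C → the roll: external mesh, 1 reversal → CW.
3 reversals in total — an odd number — so the roll turns opposite to the motor.

clockwise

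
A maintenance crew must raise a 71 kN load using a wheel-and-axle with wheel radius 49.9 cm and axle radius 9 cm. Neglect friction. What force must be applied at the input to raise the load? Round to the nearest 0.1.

Wheel-and-axle MA = R/r = 49.9/9 = 5.5444.
Effort = load / MA = 71 / 5.5444 = 12.806 kN.

12.8 kN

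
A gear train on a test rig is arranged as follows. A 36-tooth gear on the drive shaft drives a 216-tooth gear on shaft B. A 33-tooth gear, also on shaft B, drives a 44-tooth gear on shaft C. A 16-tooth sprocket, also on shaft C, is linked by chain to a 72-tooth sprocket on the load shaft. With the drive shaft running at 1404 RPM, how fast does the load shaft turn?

Gear mesh: ratio = 216/36 = 6, so shaft B turns at 1404 / 6 = 234 RPM.
Gear mesh: ratio = 44/33 = 1.3333, so shaft C turns at 234 / 1.3333 = 175.5 RPM.
Chain: ratio = 72/16 = 4.5, so the load shaft turns at 175.5 / 4.5 = 39 RPM.

39 RPM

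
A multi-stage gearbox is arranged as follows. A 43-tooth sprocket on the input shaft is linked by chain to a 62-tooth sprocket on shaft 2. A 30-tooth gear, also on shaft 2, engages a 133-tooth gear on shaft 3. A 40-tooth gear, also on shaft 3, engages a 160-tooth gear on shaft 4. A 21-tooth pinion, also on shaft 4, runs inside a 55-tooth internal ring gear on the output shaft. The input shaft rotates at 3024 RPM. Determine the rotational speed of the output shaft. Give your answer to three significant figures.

Chain: ratio = 62/43 = 1.4419, so shaft 2 turns at 3024 / 1.4419 = 2097.3 RPM.
Gear mesh: ratio = 133/30 = 4.4333, so shaft 3 turns at 2097.3 / 4.4333 = 473.07 RPM.
Gear mesh: ratio = 160/40 = 4, so shaft 4 turns at 473.07 / 4 = 118.27 RPM.
Internal gear: ratio = 55/21 = 2.619, so the output shaft turns at 118.27 / 2.619 = 45.157 RPM.

45.2 RPM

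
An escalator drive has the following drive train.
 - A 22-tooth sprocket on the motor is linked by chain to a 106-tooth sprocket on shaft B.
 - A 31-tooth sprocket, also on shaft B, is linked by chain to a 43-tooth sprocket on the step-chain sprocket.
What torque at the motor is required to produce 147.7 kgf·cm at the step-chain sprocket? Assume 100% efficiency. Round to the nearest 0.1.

22.1 kgf·cm

Overall ratio R = 4.8182 × 1.3871 = 6.6833.
Input torque = output torque / R = 147.7 / 6.6833 = 22.1 kgf·cm.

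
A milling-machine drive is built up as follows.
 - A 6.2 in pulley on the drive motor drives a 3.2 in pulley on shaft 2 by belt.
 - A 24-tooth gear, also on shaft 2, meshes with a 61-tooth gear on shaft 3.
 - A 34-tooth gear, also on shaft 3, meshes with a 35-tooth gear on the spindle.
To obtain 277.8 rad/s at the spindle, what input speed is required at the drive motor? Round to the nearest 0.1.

375.1 rad/s

Overall ratio R = 0.51613 × 2.5417 × 1.0294 = 1.3504.
Required input speed = output speed × R = 277.8 × 1.3504 = 375.14 rad/s.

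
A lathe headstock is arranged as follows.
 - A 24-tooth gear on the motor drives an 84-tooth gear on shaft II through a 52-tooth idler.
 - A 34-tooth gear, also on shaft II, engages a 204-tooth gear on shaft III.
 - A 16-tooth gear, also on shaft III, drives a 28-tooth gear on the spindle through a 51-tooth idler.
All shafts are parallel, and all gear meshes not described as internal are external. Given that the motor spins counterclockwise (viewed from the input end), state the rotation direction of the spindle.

clockwise

the motor → shaft II: driver → idler → driven is 2 external meshes, 2 reversals → CCW.
shaft II → shaft III: external mesh, 1 reversal → CW.
shaft III → the spindle: driver → idler → driven is 2 external meshes, 2 reversals → CW.
5 reversals in total — an odd number — so the spindle turns opposite to the motor.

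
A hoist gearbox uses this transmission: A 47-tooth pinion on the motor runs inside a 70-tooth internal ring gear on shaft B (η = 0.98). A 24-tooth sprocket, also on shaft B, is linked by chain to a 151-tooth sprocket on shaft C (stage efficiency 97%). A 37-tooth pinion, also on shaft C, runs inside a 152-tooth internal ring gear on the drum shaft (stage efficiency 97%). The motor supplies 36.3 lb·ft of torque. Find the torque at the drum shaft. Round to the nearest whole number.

1288 lb·ft

After the internal gear (70/47): 36.3 × 1.4894 × 0.98 = 52.983 lb·ft
After the chain (151/24): 52.983 × 6.2917 × 0.97 = 323.35 lb·ft
After the internal gear (152/37): 323.35 × 4.1081 × 0.97 = 1288.5 lb·ft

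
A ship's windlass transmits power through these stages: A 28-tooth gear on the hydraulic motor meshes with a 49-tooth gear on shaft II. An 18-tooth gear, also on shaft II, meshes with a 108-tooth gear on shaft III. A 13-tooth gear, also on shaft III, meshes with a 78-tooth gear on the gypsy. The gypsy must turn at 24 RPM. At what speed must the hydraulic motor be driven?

Overall ratio R = 1.75 × 6 × 6 = 63.
Required input speed = output speed × R = 24 × 63 = 1512 RPM.

1512 RPM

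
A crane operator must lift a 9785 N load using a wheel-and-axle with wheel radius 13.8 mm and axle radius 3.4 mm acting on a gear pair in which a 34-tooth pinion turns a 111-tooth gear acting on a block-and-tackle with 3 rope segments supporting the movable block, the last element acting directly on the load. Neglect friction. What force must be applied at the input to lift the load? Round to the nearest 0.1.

Wheel-and-axle MA = R/r = 13.8/3.4 = 4.0588.
Gear pair MA = 111/34 = 3.2647.
Block-and-tackle MA = number of supporting rope parts = 3.
Combined ideal MA = 4.0588 × 3.2647 × 3 = 39.753.
Effort = load / MA = 9785 / 39.753 = 246.15 N.

246.1 N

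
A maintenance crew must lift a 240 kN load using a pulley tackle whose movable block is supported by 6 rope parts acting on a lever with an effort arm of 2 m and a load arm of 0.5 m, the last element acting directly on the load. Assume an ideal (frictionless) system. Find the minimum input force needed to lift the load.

10 kN

Block-and-tackle MA = number of supporting rope parts = 6.
Lever MA = effort arm / load arm = 2/0.5 = 4.
Combined ideal MA = 6 × 4 = 24.
Effort = load / MA = 240 / 24 = 10 kN.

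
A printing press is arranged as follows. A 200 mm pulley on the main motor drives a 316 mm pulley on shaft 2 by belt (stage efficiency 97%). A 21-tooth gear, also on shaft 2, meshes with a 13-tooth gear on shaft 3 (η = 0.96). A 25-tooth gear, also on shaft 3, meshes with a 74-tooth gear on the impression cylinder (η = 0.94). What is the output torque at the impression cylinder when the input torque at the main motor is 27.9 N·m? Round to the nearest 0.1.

70.7 N·m

After the belt (316/200): 27.9 × 1.58 × 0.97 = 42.76 N·m
After the gear mesh (13/21): 42.76 × 0.61905 × 0.96 = 25.411 N·m
After the gear mesh (74/25): 25.411 × 2.96 × 0.94 = 70.705 N·m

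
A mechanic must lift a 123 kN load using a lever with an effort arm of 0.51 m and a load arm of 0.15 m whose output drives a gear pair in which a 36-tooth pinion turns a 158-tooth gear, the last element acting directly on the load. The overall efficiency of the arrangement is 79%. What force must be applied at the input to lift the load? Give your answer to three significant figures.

Lever MA = effort arm / load arm = 0.51/0.15 = 3.4.
Gear pair MA = 158/36 = 4.3889.
Combined ideal MA = 3.4 × 4.3889 = 14.922.
Actual MA = 14.922 × 0.79 = 11.789.
Effort = load / actual MA = 123 / 11.789 = 10.434 kN.

10.4 kN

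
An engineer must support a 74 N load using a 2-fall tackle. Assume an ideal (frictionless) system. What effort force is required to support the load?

Block-and-tackle MA = number of supporting rope parts = 2.
Effort = load / MA = 74 / 2 = 37 N.

37 N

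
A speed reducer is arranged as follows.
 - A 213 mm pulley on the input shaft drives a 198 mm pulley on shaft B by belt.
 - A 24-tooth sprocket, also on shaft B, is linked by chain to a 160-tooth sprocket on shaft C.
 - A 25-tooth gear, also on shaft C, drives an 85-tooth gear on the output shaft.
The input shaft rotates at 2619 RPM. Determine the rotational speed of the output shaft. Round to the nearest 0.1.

124.3 RPM

the input shaft → shaft B (belt, 198/213): 2619 ÷ 0.92958 = 2817.4 RPM
shaft B → shaft C (chain, 160/24): 2817.4 ÷ 6.6667 = 422.61 RPM
shaft C → the output shaft (gear mesh, 85/25): 422.61 ÷ 3.4 = 124.3 RPM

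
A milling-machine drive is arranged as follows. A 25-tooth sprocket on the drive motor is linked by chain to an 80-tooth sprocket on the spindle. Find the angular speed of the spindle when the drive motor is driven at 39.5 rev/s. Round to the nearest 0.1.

12.3 rev/s

chain 80/25 = 3.2 → 39.5/3.2 = 12.344 rev/s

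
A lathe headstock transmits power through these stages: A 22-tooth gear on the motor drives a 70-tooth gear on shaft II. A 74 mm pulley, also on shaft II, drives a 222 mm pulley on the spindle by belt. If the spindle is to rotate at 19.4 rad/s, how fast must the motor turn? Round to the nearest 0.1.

185.2 rad/s

Overall ratio R = 3.1818 × 3 = 9.5455.
Required input speed = output speed × R = 19.4 × 9.5455 = 185.18 rad/s.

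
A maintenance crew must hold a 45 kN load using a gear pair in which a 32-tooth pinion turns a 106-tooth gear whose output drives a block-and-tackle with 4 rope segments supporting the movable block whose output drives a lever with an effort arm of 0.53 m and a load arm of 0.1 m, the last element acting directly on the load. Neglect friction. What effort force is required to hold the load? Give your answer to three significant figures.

Gear pair MA = 106/32 = 3.3125.
Block-and-tackle MA = number of supporting rope parts = 4.
Lever MA = effort arm / load arm = 0.53/0.1 = 5.3.
Combined ideal MA = 3.3125 × 4 × 5.3 = 70.225.
Effort = load / MA = 45 / 70.225 = 0.6408 kN.

0.641 kN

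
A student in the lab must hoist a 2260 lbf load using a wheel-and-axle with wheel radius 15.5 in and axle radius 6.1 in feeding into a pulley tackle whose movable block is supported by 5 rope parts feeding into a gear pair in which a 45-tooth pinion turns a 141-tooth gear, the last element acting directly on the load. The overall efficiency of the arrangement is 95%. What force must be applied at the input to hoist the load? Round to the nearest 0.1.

Wheel-and-axle MA = R/r = 15.5/6.1 = 2.541.
Block-and-tackle MA = number of supporting rope parts = 5.
Gear pair MA = 141/45 = 3.1333.
Combined ideal MA = 2.541 × 5 × 3.1333 = 39.809.
Actual MA = 39.809 × 0.95 = 37.818.
Effort = load / actual MA = 2260 / 37.818 = 59.759 lbf.

59.8 lbf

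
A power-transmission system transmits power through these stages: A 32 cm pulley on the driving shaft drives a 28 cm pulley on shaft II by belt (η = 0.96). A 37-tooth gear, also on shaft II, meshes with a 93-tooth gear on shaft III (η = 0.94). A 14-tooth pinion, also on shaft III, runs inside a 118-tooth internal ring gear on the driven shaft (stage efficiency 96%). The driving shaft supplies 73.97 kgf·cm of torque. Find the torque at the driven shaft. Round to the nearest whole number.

1188 kgf·cm

Belt: ratio = 28/32 = 0.875; torque at shaft II = 73.97 × 0.875 × 0.96 = 62.135 kgf·cm.
Gear mesh: ratio = 93/37 = 2.5135; torque at shaft III = 62.135 × 2.5135 × 0.94 = 146.81 kgf·cm.
Internal gear: ratio = 118/14 = 8.4286; torque at the driven shaft = 146.81 × 8.4286 × 0.96 = 1187.9 kgf·cm.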